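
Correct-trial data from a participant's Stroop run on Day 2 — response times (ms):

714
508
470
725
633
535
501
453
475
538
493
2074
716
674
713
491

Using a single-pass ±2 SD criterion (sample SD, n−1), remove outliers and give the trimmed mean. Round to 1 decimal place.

n = 16, ΣRT = 10713, M = 669.562
Σ(x−M)² = 2260461.94; s = √(2260461.94/15) = 388.198
Cutoffs: 669.562 ± 2·388.198 → [-106.8, 1446.0]
Outside: 2074 → excluded.
Retained (n=15): Σ = 8639, mean = 8639/15 = 575.933

575.9 ms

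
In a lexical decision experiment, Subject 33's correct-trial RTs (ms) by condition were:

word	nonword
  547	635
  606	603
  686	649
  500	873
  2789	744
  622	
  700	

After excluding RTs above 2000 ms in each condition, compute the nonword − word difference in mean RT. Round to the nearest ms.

word: exclude 2789
M(word) = 3661/6 = 610.167
M(nonword) = 3504/5 = 700.800
Difference = 700.800 − 610.167 = 90.633 ms

91 ms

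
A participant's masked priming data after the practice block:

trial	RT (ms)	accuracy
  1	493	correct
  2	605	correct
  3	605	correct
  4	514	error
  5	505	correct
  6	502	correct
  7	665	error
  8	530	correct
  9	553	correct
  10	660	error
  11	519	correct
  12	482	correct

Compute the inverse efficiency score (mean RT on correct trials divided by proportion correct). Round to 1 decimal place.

Correct trials (n=9): 493, 605, 605, 505, 502, 530, 553, 519, 482
Mean correct RT = 4794/9 = 532.6667 ms
Proportion correct = 9/12
IES = 532.6667 / (9/12) = 710.222 ms

710.2 ms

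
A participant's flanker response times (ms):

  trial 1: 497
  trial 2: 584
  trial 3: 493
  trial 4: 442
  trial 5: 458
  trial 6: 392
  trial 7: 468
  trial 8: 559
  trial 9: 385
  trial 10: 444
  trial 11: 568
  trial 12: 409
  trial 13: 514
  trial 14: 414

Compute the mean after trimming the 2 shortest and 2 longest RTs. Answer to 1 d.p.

Sorted: 385, 392, 409, 414, 442, 444, 458, 468, 493, 497, 514, 559, 568, 584
Drop lowest 2 (385, 392) and highest 2 (568, 584)
Remaining (n=10): Σ = 4698, mean = 4698/10 = 469.800

469.8 ms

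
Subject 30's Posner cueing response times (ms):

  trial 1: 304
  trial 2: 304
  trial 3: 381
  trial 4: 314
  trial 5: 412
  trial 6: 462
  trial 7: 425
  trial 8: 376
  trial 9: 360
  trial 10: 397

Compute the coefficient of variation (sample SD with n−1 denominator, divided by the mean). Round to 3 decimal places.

n = 10, Σ = 3735, M = 373.5000
Σ(x−M)² = 25964.500; s = √(25964.500/9) = 53.7117
CV = 53.7117 / 373.5000 = 0.14381

0.144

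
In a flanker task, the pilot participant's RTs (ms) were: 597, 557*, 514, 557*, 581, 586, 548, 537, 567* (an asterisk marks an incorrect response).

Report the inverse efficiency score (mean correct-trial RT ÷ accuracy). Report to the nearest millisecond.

841 ms

Correct trials (n=6): 597, 514, 581, 586, 548, 537
Mean correct RT = 3363/6 = 560.5000 ms
Proportion correct = 6/9
IES = 560.5000 / (6/9) = 840.750 ms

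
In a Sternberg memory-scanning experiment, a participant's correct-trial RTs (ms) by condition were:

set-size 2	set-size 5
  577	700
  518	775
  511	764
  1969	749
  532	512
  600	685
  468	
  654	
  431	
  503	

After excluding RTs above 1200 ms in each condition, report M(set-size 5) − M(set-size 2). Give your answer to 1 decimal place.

set-size 2: exclude 1969
M(set-size 2) = 4794/9 = 532.667
M(set-size 5) = 4185/6 = 697.500
Difference = 697.500 − 532.667 = 164.833 ms

164.8 ms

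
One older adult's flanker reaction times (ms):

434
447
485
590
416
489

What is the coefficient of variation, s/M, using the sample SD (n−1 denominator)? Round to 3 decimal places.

0.131

n = 6, Σ = 2861, M = 476.8333
Σ(x−M)² = 19446.833; s = √(19446.833/5) = 62.3648
CV = 62.3648 / 476.8333 = 0.13079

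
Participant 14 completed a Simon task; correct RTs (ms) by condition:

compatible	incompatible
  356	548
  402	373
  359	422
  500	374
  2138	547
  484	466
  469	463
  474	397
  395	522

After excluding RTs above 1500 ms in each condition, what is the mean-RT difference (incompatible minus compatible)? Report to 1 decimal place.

compatible: exclude 2138
M(compatible) = 3439/8 = 429.875
M(incompatible) = 4112/9 = 456.889
Difference = 456.889 − 429.875 = 27.014 ms

27.0 ms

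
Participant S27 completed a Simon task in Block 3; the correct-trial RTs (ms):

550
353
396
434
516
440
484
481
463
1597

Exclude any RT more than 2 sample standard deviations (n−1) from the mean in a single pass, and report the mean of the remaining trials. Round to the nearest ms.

n = 10, ΣRT = 5714, M = 571.400
Σ(x−M)² = 1197552.40; s = √(1197552.40/9) = 364.776
Cutoffs: 571.400 ± 2·364.776 → [-158.2, 1301.0]
Outside: 1597 → excluded.
Retained (n=9): Σ = 4117, mean = 4117/9 = 457.444

457 ms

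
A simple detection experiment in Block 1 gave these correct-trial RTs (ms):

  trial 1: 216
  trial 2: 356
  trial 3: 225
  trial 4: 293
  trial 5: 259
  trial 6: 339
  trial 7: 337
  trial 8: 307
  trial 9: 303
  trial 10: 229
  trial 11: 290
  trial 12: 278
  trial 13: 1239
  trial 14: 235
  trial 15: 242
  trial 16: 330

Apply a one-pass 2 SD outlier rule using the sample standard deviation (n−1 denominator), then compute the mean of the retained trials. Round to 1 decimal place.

n = 16, ΣRT = 5478, M = 342.375
Σ(x−M)² = 887599.75; s = √(887599.75/15) = 243.256
Cutoffs: 342.375 ± 2·243.256 → [-144.1, 828.9]
Outside: 1239 → excluded.
Retained (n=15): Σ = 4239, mean = 4239/15 = 282.600

282.6 ms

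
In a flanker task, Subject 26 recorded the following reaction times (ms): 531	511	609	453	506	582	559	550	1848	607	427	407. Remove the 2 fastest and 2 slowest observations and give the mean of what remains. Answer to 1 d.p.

537.4 ms

Sorted: 407, 427, 453, 506, 511, 531, 550, 559, 582, 607, 609, 1848
Drop lowest 2 (407, 427) and highest 2 (609, 1848)
Remaining (n=8): Σ = 4299, mean = 4299/8 = 537.375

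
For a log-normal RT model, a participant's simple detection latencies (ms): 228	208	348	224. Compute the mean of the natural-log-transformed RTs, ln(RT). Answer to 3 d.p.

ln(RT): 5.4293, 5.3375, 5.8522, 5.4116
Σ ln(RT) = 22.0307
Mean = 22.0307/4 = 5.50768

5.508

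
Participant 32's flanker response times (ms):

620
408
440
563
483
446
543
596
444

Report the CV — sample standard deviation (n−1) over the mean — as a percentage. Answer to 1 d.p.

n = 9, Σ = 4543, M = 504.7778
Σ(x−M)² = 47633.556; s = √(47633.556/8) = 77.1634
CV = 77.1634 / 504.7778 = 0.15287 = 15.287%

15.3%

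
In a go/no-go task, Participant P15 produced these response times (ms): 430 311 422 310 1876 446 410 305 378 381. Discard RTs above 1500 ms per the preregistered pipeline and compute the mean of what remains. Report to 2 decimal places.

Excluded: 1876
Retained (n=9): Σ = 3393
Mean = 3393/9 = 377.0000

377.00 ms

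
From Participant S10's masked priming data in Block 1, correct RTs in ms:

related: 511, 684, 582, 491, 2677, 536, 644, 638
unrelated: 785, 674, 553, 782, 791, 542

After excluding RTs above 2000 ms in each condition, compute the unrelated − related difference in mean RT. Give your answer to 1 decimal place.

related: exclude 2677
M(related) = 4086/7 = 583.714
M(unrelated) = 4127/6 = 687.833
Difference = 687.833 − 583.714 = 104.119 ms

104.1 ms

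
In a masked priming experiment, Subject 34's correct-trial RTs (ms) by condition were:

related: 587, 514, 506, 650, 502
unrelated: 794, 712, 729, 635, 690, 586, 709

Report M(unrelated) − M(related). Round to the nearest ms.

M(related) = 2759/5 = 551.800
M(unrelated) = 4855/7 = 693.571
Difference = 693.571 − 551.800 = 141.771 ms

142 ms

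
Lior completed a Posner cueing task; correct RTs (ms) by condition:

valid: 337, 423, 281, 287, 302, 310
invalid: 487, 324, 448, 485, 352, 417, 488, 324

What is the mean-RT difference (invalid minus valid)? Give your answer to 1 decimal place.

M(valid) = 1940/6 = 323.333
M(invalid) = 3325/8 = 415.625
Difference = 415.625 − 323.333 = 92.292 ms

92.3 ms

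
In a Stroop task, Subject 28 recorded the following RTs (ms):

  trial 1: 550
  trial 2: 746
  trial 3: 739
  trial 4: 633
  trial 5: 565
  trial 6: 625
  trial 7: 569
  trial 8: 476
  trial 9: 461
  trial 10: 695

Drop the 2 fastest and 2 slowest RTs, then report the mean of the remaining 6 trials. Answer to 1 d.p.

Sorted: 461, 476, 550, 565, 569, 625, 633, 695, 739, 746
Drop lowest 2 (461, 476) and highest 2 (739, 746)
Remaining (n=6): Σ = 3637, mean = 3637/6 = 606.167

606.2 ms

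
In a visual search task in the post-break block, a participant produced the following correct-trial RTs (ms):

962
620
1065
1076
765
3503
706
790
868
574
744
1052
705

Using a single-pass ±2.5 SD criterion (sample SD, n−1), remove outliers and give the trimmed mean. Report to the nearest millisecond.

827 ms

n = 13, ΣRT = 13430, M = 1033.077
Σ(x−M)² = 6946556.92; s = √(6946556.92/12) = 760.841
Cutoffs: 1033.077 ± 2.5·760.841 → [-869.0, 2935.2]
Outside: 3503 → excluded.
Retained (n=12): Σ = 9927, mean = 9927/12 = 827.250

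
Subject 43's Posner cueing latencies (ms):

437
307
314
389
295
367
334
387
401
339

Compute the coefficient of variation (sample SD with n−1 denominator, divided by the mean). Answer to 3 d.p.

0.130

n = 10, Σ = 3570, M = 357.0000
Σ(x−M)² = 19406.000; s = √(19406.000/9) = 46.4351
CV = 46.4351 / 357.0000 = 0.13007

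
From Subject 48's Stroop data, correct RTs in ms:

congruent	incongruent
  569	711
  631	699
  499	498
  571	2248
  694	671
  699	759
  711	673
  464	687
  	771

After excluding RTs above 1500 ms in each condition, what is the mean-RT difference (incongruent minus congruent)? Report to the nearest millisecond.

incongruent: exclude 2248
M(congruent) = 4838/8 = 604.750
M(incongruent) = 5469/8 = 683.625
Difference = 683.625 − 604.750 = 78.875 ms

79 ms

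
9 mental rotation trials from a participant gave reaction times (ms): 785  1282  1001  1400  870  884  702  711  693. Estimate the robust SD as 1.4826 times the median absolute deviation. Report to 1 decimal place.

Sorted: 693, 702, 711, 785, 870, 884, 1001, 1282, 1400 → median = 870
|x − 870| sorted: 0, 14, 85, 131, 159, 168, 177, 412, 530 → MAD = 159
Robust SD ≈ 1.4826 × 159 = 235.733

235.7 ms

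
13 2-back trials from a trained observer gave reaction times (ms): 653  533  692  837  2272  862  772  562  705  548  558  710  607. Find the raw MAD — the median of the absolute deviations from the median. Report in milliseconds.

Sorted: 533, 548, 558, 562, 607, 653, 692, 705, 710, 772, 837, 862, 2272 → median = 692
|x − 692|: 39, 159, 0, 145, 1580, 170, 80, 130, 13, 144, 134, 18, 85
Sorted deviations: 0, 13, 18, 39, 80, 85, 130, 134, 144, 145, 159, 170, 1580 → MAD = 130

130 ms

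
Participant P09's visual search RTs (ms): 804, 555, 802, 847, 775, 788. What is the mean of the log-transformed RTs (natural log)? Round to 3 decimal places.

ln(RT): 6.6896, 6.3190, 6.6871, 6.7417, 6.6529, 6.6695
Σ ln(RT) = 39.7597
Mean = 39.7597/6 = 6.62662

6.627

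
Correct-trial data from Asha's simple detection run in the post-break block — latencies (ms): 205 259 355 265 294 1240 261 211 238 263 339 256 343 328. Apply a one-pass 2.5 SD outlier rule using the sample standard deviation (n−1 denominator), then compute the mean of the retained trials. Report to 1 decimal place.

278.2 ms

n = 14, ΣRT = 4857, M = 346.929
Σ(x−M)² = 888504.93; s = √(888504.93/13) = 261.432
Cutoffs: 346.929 ± 2.5·261.432 → [-306.7, 1000.5]
Outside: 1240 → excluded.
Retained (n=13): Σ = 3617, mean = 3617/13 = 278.231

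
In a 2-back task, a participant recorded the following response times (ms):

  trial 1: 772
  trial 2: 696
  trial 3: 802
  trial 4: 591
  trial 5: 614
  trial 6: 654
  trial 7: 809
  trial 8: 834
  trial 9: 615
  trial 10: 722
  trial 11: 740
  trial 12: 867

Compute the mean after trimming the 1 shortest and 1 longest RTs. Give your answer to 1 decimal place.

Sorted: 591, 614, 615, 654, 696, 722, 740, 772, 802, 809, 834, 867
Drop lowest 1 (591) and highest 1 (867)
Remaining (n=10): Σ = 7258, mean = 7258/10 = 725.800

725.8 ms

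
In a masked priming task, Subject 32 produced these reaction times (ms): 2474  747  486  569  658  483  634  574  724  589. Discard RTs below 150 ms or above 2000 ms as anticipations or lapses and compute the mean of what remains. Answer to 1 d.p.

Excluded: 2474
Retained (n=9): Σ = 5464
Mean = 5464/9 = 607.1111

607.1 ms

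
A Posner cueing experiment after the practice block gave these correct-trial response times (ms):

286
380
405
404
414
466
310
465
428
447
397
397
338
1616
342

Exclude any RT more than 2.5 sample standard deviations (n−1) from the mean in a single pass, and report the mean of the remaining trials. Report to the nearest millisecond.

n = 15, ΣRT = 7095, M = 473.000
Σ(x−M)² = 1439254.00; s = √(1439254.00/14) = 320.630
Cutoffs: 473.000 ± 2.5·320.630 → [-328.6, 1274.6]
Outside: 1616 → excluded.
Retained (n=14): Σ = 5479, mean = 5479/14 = 391.357

391 ms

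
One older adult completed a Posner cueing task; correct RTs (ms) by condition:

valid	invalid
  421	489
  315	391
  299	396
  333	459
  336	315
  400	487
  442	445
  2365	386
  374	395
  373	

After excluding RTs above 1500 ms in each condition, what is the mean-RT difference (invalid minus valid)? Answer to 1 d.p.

52.2 ms

valid: exclude 2365
M(valid) = 3293/9 = 365.889
M(invalid) = 3763/9 = 418.111
Difference = 418.111 − 365.889 = 52.222 ms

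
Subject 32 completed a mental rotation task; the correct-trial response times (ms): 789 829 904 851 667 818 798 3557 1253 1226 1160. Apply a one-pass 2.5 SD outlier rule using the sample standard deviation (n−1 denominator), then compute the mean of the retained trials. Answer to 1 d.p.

n = 11, ΣRT = 12852, M = 1168.364
Σ(x−M)² = 6657120.55; s = √(6657120.55/10) = 815.912
Cutoffs: 1168.364 ± 2.5·815.912 → [-871.4, 3208.1]
Outside: 3557 → excluded.
Retained (n=10): Σ = 9295, mean = 9295/10 = 929.500

929.5 ms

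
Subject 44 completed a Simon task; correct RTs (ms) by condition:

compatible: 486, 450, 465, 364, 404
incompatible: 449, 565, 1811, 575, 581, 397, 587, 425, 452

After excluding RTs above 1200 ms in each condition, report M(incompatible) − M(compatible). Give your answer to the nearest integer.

incompatible: exclude 1811
M(compatible) = 2169/5 = 433.800
M(incompatible) = 4031/8 = 503.875
Difference = 503.875 − 433.800 = 70.075 ms

70 ms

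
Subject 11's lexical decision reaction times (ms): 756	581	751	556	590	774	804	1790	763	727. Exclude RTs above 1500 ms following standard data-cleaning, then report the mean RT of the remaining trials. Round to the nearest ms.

700 ms

Excluded: 1790
Retained (n=9): Σ = 6302
Mean = 6302/9 = 700.2222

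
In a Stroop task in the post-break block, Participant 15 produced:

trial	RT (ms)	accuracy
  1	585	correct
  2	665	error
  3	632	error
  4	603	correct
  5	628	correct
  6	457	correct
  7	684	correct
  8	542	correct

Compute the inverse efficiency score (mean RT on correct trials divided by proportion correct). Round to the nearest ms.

Correct trials (n=6): 585, 603, 628, 457, 684, 542
Mean correct RT = 3499/6 = 583.1667 ms
Proportion correct = 6/8
IES = 583.1667 / (6/8) = 777.556 ms

778 ms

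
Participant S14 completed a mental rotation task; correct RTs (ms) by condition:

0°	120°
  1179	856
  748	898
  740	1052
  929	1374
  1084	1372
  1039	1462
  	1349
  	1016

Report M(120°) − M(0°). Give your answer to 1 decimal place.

M(0°) = 5719/6 = 953.167
M(120°) = 9379/8 = 1172.375
Difference = 1172.375 − 953.167 = 219.208 ms

219.2 ms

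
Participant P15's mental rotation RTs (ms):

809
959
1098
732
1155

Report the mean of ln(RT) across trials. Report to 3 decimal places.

6.842

ln(RT): 6.6958, 6.8659, 7.0012, 6.5958, 7.0519
Σ ln(RT) = 34.2106
Mean = 34.2106/5 = 6.84211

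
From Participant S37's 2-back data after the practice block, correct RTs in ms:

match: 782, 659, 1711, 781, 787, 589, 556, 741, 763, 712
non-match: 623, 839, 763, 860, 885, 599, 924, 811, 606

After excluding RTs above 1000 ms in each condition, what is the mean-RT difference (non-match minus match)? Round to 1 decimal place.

match: exclude 1711
M(match) = 6370/9 = 707.778
M(non-match) = 6910/9 = 767.778
Difference = 767.778 − 707.778 = 60.000 ms

60.0 ms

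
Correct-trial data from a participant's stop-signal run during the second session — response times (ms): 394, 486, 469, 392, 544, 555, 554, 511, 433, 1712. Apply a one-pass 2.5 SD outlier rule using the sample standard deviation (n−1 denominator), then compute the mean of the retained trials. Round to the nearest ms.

482 ms

n = 10, ΣRT = 6050, M = 605.000
Σ(x−M)² = 1395238.00; s = √(1395238.00/9) = 393.734
Cutoffs: 605.000 ± 2.5·393.734 → [-379.3, 1589.3]
Outside: 1712 → excluded.
Retained (n=9): Σ = 4338, mean = 4338/9 = 482.000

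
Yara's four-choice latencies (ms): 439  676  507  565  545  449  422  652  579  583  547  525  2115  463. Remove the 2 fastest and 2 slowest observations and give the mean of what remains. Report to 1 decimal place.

541.5 ms

Sorted: 422, 439, 449, 463, 507, 525, 545, 547, 565, 579, 583, 652, 676, 2115
Drop lowest 2 (422, 439) and highest 2 (676, 2115)
Remaining (n=10): Σ = 5415, mean = 5415/10 = 541.500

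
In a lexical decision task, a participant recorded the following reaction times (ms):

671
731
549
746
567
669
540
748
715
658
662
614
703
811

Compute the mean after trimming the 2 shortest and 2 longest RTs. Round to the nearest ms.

674 ms

Sorted: 540, 549, 567, 614, 658, 662, 669, 671, 703, 715, 731, 746, 748, 811
Drop lowest 2 (540, 549) and highest 2 (748, 811)
Remaining (n=10): Σ = 6736, mean = 6736/10 = 673.600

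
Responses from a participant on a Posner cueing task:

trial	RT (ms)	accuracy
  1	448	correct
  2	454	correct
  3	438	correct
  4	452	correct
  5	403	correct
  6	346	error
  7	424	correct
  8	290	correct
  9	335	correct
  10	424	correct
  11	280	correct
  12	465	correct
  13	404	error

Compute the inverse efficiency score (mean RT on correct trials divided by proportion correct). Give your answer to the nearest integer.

474 ms

Correct trials (n=11): 448, 454, 438, 452, 403, 424, 290, 335, 424, 280, 465
Mean correct RT = 4413/11 = 401.1818 ms
Proportion correct = 11/13
IES = 401.1818 / (11/13) = 474.124 ms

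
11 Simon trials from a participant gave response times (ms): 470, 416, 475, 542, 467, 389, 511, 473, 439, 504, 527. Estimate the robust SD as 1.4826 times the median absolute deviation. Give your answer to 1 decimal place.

Sorted: 389, 416, 439, 467, 470, 473, 475, 504, 511, 527, 542 → median = 473
|x − 473| sorted: 0, 2, 3, 6, 31, 34, 38, 54, 57, 69, 84 → MAD = 34
Robust SD ≈ 1.4826 × 34 = 50.408

50.4 ms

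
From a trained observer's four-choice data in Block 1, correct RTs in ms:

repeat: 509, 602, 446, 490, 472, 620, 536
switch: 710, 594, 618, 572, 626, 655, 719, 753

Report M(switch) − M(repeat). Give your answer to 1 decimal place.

M(repeat) = 3675/7 = 525.000
M(switch) = 5247/8 = 655.875
Difference = 655.875 − 525.000 = 130.875 ms

130.9 ms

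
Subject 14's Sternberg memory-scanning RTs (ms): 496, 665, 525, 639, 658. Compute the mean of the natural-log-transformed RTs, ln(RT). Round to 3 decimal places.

6.384

ln(RT): 6.2066, 6.4998, 6.2634, 6.4599, 6.4892
Σ ln(RT) = 31.9189
Mean = 31.9189/5 = 6.38377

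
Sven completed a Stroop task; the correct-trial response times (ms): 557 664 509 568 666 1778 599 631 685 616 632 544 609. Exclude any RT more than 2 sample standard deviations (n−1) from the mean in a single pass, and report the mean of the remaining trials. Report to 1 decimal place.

606.7 ms

n = 13, ΣRT = 9058, M = 696.769
Σ(x−M)² = 1298238.31; s = √(1298238.31/12) = 328.917
Cutoffs: 696.769 ± 2·328.917 → [38.9, 1354.6]
Outside: 1778 → excluded.
Retained (n=12): Σ = 7280, mean = 7280/12 = 606.667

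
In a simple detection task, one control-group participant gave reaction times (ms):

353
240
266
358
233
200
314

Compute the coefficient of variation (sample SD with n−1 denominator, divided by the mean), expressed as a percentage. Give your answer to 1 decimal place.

22.1%

n = 7, Σ = 1964, M = 280.5714
Σ(x−M)² = 22971.714; s = √(22971.714/6) = 61.8758
CV = 61.8758 / 280.5714 = 0.22054 = 22.054%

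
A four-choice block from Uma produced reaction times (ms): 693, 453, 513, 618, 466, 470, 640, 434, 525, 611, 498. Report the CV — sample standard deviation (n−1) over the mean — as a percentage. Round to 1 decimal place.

n = 11, Σ = 5921, M = 538.2727
Σ(x−M)² = 76400.182; s = √(76400.182/10) = 87.4072
CV = 87.4072 / 538.2727 = 0.16238 = 16.238%

16.2%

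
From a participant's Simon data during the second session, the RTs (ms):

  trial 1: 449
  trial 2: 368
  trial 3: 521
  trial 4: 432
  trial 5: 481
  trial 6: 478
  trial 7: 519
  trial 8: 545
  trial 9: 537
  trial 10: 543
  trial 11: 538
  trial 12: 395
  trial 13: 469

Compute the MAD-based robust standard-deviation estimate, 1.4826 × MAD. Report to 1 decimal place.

72.6 ms

Sorted: 368, 395, 432, 449, 469, 478, 481, 519, 521, 537, 538, 543, 545 → median = 481
|x − 481| sorted: 0, 3, 12, 32, 38, 40, 49, 56, 57, 62, 64, 86, 113 → MAD = 49
Robust SD ≈ 1.4826 × 49 = 72.647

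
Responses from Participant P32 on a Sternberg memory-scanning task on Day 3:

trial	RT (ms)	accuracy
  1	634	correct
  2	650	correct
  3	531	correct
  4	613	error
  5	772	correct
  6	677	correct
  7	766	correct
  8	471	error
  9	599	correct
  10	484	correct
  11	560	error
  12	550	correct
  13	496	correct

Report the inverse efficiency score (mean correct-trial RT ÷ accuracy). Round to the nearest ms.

Correct trials (n=10): 634, 650, 531, 772, 677, 766, 599, 484, 550, 496
Mean correct RT = 6159/10 = 615.9000 ms
Proportion correct = 10/13
IES = 615.9000 / (10/13) = 800.670 ms

801 ms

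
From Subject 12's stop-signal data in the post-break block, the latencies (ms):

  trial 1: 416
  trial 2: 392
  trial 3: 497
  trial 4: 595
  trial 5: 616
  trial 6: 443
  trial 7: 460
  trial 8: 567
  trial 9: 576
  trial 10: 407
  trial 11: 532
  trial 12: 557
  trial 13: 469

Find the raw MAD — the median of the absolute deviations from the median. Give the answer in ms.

70 ms

Sorted: 392, 407, 416, 443, 460, 469, 497, 532, 557, 567, 576, 595, 616 → median = 497
|x − 497|: 81, 105, 0, 98, 119, 54, 37, 70, 79, 90, 35, 60, 28
Sorted deviations: 0, 28, 35, 37, 54, 60, 70, 79, 81, 90, 98, 105, 119 → MAD = 70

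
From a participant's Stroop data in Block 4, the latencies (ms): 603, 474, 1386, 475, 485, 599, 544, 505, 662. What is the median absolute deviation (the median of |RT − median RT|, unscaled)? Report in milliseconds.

Sorted: 474, 475, 485, 505, 544, 599, 603, 662, 1386 → median = 544
|x − 544|: 59, 70, 842, 69, 59, 55, 0, 39, 118
Sorted deviations: 0, 39, 55, 59, 59, 69, 70, 118, 842 → MAD = 59

59 ms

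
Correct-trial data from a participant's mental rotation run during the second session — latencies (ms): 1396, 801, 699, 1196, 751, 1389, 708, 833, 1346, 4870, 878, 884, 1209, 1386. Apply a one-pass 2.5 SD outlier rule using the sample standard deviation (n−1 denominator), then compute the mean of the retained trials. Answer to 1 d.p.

1036.6 ms

n = 14, ΣRT = 18346, M = 1310.429
Σ(x−M)² = 14620419.43; s = √(14620419.43/13) = 1060.494
Cutoffs: 1310.429 ± 2.5·1060.494 → [-1340.8, 3961.7]
Outside: 4870 → excluded.
Retained (n=13): Σ = 13476, mean = 13476/13 = 1036.615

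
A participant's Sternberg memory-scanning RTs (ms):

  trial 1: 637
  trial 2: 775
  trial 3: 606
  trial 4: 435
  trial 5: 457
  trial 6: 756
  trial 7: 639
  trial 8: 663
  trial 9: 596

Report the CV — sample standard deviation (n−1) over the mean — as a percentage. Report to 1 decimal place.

18.7%

n = 9, Σ = 5564, M = 618.2222
Σ(x−M)² = 106557.556; s = √(106557.556/8) = 115.4110
CV = 115.4110 / 618.2222 = 0.18668 = 18.668%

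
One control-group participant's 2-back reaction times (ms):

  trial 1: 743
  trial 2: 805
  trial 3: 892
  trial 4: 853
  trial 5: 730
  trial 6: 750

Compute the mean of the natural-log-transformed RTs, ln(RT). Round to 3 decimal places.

ln(RT): 6.6107, 6.6908, 6.7935, 6.7488, 6.5930, 6.6201
Σ ln(RT) = 40.0569
Mean = 40.0569/6 = 6.67615

6.676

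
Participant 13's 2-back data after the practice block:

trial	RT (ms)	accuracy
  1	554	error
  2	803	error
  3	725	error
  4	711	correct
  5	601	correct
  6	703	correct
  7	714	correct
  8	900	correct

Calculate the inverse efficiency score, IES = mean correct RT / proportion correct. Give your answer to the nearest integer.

1161 ms

Correct trials (n=5): 711, 601, 703, 714, 900
Mean correct RT = 3629/5 = 725.8000 ms
Proportion correct = 5/8
IES = 725.8000 / (5/8) = 1161.280 ms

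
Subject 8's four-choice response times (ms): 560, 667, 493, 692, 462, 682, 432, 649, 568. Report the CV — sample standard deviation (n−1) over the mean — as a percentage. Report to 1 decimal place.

17.2%

n = 9, Σ = 5205, M = 578.3333
Σ(x−M)² = 79194.000; s = √(79194.000/8) = 99.4950
CV = 99.4950 / 578.3333 = 0.17204 = 17.204%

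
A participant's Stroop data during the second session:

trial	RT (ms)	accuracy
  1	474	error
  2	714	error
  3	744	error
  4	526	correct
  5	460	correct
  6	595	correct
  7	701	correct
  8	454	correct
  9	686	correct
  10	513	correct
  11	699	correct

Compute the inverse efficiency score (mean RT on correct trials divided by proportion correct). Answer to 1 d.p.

Correct trials (n=8): 526, 460, 595, 701, 454, 686, 513, 699
Mean correct RT = 4634/8 = 579.2500 ms
Proportion correct = 8/11
IES = 579.2500 / (8/11) = 796.469 ms

796.5 ms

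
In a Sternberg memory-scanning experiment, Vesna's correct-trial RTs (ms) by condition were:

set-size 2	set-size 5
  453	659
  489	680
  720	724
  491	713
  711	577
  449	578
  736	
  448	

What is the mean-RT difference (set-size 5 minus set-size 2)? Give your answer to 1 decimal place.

93.0 ms

M(set-size 2) = 4497/8 = 562.125
M(set-size 5) = 3931/6 = 655.167
Difference = 655.167 − 562.125 = 93.042 ms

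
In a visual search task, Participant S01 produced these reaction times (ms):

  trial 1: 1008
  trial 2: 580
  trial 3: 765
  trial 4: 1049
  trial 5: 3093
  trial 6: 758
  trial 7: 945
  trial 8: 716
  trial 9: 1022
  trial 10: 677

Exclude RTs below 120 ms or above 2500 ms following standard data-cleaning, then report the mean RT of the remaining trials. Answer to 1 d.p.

835.6 ms

Excluded: 3093
Retained (n=9): Σ = 7520
Mean = 7520/9 = 835.5556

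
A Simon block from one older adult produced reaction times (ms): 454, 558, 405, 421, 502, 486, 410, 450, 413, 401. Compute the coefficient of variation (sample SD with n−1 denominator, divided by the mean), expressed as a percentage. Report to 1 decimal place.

11.5%

n = 10, Σ = 4500, M = 450.0000
Σ(x−M)² = 23916.000; s = √(23916.000/9) = 51.5493
CV = 51.5493 / 450.0000 = 0.11455 = 11.455%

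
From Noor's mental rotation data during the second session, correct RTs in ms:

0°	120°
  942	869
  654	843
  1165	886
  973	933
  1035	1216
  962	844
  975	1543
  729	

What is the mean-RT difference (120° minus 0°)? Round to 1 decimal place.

89.8 ms

M(0°) = 7435/8 = 929.375
M(120°) = 7134/7 = 1019.143
Difference = 1019.143 − 929.375 = 89.768 ms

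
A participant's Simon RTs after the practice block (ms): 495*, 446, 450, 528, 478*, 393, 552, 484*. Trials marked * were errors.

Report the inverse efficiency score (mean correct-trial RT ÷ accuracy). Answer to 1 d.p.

758.1 ms

Correct trials (n=5): 446, 450, 528, 393, 552
Mean correct RT = 2369/5 = 473.8000 ms
Proportion correct = 5/8
IES = 473.8000 / (5/8) = 758.080 ms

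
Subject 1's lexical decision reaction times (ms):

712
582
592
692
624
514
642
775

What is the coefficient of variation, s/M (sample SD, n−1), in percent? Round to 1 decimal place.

n = 8, Σ = 5133, M = 641.6250
Σ(x−M)² = 47895.875; s = √(47895.875/7) = 82.7180
CV = 82.7180 / 641.6250 = 0.12892 = 12.892%

12.9%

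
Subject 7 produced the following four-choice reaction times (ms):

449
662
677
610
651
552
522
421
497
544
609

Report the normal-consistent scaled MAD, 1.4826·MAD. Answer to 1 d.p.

Sorted: 421, 449, 497, 522, 544, 552, 609, 610, 651, 662, 677 → median = 552
|x − 552| sorted: 0, 8, 30, 55, 57, 58, 99, 103, 110, 125, 131 → MAD = 58
Robust SD ≈ 1.4826 × 58 = 85.991

86.0 ms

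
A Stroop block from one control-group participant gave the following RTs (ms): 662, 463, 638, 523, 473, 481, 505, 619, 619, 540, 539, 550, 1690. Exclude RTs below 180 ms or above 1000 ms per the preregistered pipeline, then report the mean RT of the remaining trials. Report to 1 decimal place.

551.0 ms

Excluded: 1690
Retained (n=12): Σ = 6612
Mean = 6612/12 = 551.0000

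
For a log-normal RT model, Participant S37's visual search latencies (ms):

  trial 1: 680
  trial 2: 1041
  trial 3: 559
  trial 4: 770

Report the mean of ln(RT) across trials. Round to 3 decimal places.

6.611

ln(RT): 6.5221, 6.9479, 6.3261, 6.6464
Σ ln(RT) = 26.4426
Mean = 26.4426/4 = 6.61064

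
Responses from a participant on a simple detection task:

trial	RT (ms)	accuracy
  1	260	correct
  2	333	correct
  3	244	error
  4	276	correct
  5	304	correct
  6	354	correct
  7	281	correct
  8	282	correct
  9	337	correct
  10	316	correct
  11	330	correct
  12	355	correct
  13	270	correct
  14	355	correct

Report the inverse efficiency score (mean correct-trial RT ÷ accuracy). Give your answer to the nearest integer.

Correct trials (n=13): 260, 333, 276, 304, 354, 281, 282, 337, 316, 330, 355, 270, 355
Mean correct RT = 4053/13 = 311.7692 ms
Proportion correct = 13/14
IES = 311.7692 / (13/14) = 335.751 ms

336 ms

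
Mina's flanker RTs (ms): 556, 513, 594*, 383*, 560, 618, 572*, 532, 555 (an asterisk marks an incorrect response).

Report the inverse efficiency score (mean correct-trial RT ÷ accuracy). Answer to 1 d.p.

833.5 ms

Correct trials (n=6): 556, 513, 560, 618, 532, 555
Mean correct RT = 3334/6 = 555.6667 ms
Proportion correct = 6/9
IES = 555.6667 / (6/9) = 833.500 ms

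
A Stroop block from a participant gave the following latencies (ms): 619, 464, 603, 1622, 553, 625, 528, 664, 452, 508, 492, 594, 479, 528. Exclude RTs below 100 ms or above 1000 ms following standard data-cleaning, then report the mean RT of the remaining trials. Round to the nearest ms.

Excluded: 1622
Retained (n=13): Σ = 7109
Mean = 7109/13 = 546.8462

547 ms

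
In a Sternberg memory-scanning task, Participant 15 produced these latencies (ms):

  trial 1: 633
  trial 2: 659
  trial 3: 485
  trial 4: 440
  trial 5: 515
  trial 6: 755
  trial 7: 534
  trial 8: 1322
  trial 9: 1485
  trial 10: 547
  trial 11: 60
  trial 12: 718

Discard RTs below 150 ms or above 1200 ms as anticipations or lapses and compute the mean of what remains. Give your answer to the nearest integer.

Excluded: 60, 1322, 1485
Retained (n=9): Σ = 5286
Mean = 5286/9 = 587.3333

587 ms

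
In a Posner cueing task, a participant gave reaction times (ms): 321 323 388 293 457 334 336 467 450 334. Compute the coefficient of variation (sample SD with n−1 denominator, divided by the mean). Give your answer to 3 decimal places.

0.175

n = 10, Σ = 3703, M = 370.3000
Σ(x−M)² = 37988.100; s = √(37988.100/9) = 64.9685
CV = 64.9685 / 370.3000 = 0.17545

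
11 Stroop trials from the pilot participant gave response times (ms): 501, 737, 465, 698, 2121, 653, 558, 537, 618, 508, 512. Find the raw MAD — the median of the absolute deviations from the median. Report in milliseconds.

Sorted: 465, 501, 508, 512, 537, 558, 618, 653, 698, 737, 2121 → median = 558
|x − 558|: 57, 179, 93, 140, 1563, 95, 0, 21, 60, 50, 46
Sorted deviations: 0, 21, 46, 50, 57, 60, 93, 95, 140, 179, 1563 → MAD = 60

60 ms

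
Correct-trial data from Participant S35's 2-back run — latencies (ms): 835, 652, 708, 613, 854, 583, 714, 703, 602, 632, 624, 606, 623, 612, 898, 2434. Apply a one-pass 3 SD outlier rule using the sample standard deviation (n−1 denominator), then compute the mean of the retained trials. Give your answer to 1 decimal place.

683.9 ms

n = 16, ΣRT = 12693, M = 793.312
Σ(x−M)² = 3014929.44; s = √(3014929.44/15) = 448.325
Cutoffs: 793.312 ± 3·448.325 → [-551.7, 2138.3]
Outside: 2434 → excluded.
Retained (n=15): Σ = 10259, mean = 10259/15 = 683.933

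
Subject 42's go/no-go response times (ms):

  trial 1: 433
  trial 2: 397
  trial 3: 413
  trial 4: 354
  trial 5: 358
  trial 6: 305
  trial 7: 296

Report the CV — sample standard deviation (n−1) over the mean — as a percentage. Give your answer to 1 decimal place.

n = 7, Σ = 2556, M = 365.1429
Σ(x−M)² = 16482.857; s = √(16482.857/6) = 52.4132
CV = 52.4132 / 365.1429 = 0.14354 = 14.354%

14.4%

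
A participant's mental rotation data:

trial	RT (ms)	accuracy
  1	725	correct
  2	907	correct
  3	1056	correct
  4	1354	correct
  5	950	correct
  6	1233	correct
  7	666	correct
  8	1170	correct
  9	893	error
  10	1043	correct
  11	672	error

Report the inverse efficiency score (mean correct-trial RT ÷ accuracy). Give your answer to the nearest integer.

Correct trials (n=9): 725, 907, 1056, 1354, 950, 1233, 666, 1170, 1043
Mean correct RT = 9104/9 = 1011.5556 ms
Proportion correct = 9/11
IES = 1011.5556 / (9/11) = 1236.346 ms

1236 ms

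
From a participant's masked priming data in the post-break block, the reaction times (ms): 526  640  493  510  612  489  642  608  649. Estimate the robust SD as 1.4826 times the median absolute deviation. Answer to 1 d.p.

60.8 ms

Sorted: 489, 493, 510, 526, 608, 612, 640, 642, 649 → median = 608
|x − 608| sorted: 0, 4, 32, 34, 41, 82, 98, 115, 119 → MAD = 41
Robust SD ≈ 1.4826 × 41 = 60.787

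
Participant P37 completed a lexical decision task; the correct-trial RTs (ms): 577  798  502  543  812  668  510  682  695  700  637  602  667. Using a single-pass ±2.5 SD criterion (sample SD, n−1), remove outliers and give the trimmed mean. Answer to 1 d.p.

n = 13, ΣRT = 8393, M = 645.615
Σ(x−M)² = 114815.08; s = √(114815.08/12) = 97.816
Cutoffs: 645.615 ± 2.5·97.816 → [401.1, 890.2]
No RTs fall outside the cutoffs; all 13 retained. Mean = 8393/13 = 645.615

645.6 ms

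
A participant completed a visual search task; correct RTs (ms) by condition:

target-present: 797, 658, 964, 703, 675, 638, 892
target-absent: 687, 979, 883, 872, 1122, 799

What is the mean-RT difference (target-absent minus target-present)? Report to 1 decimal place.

129.3 ms

M(target-present) = 5327/7 = 761.000
M(target-absent) = 5342/6 = 890.333
Difference = 890.333 − 761.000 = 129.333 ms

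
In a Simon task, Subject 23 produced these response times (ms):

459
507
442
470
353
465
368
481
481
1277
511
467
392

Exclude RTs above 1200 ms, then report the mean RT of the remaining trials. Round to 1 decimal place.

449.7 ms

Excluded: 1277
Retained (n=12): Σ = 5396
Mean = 5396/12 = 449.6667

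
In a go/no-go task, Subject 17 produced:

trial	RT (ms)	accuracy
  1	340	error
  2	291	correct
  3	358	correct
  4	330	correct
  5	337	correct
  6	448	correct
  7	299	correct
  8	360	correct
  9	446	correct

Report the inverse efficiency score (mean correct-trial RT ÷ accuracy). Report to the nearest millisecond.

Correct trials (n=8): 291, 358, 330, 337, 448, 299, 360, 446
Mean correct RT = 2869/8 = 358.6250 ms
Proportion correct = 8/9
IES = 358.6250 / (8/9) = 403.453 ms

403 ms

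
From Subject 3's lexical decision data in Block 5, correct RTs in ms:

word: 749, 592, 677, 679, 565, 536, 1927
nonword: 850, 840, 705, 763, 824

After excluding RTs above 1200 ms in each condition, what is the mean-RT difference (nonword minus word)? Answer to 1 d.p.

163.4 ms

word: exclude 1927
M(word) = 3798/6 = 633.000
M(nonword) = 3982/5 = 796.400
Difference = 796.400 − 633.000 = 163.400 ms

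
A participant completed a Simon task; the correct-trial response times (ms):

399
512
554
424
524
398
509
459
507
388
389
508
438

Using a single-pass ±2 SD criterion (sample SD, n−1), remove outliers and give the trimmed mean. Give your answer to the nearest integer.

n = 13, ΣRT = 6009, M = 462.231
Σ(x−M)² = 42056.31; s = √(42056.31/12) = 59.200
Cutoffs: 462.231 ± 2·59.200 → [343.8, 580.6]
No RTs fall outside the cutoffs; all 13 retained. Mean = 6009/13 = 462.231

462 ms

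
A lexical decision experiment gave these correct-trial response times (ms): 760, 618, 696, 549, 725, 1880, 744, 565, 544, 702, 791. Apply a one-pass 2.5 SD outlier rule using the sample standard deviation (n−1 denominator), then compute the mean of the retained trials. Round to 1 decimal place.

669.4 ms

n = 11, ΣRT = 8574, M = 779.455
Σ(x−M)² = 1409504.73; s = √(1409504.73/10) = 375.434
Cutoffs: 779.455 ± 2.5·375.434 → [-159.1, 1718.0]
Outside: 1880 → excluded.
Retained (n=10): Σ = 6694, mean = 6694/10 = 669.400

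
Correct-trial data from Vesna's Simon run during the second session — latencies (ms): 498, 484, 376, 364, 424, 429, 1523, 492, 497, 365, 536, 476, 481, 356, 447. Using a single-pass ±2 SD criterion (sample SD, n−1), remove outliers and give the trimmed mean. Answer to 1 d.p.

n = 15, ΣRT = 7748, M = 516.533
Σ(x−M)² = 1131453.73; s = √(1131453.73/14) = 284.285
Cutoffs: 516.533 ± 2·284.285 → [-52.0, 1085.1]
Outside: 1523 → excluded.
Retained (n=14): Σ = 6225, mean = 6225/14 = 444.643

444.6 ms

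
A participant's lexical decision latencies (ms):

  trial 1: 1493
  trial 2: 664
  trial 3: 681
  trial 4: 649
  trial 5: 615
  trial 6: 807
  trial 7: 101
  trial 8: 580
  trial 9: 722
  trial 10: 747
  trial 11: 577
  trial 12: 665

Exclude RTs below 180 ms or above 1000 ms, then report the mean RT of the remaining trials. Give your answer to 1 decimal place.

Excluded: 101, 1493
Retained (n=10): Σ = 6707
Mean = 6707/10 = 670.7000

670.7 ms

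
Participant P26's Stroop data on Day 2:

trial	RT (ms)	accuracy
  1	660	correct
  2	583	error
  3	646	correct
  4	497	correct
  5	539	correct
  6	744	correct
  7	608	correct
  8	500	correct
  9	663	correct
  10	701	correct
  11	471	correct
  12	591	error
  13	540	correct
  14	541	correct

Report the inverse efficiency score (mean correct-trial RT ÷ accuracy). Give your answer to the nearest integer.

691 ms

Correct trials (n=12): 660, 646, 497, 539, 744, 608, 500, 663, 701, 471, 540, 541
Mean correct RT = 7110/12 = 592.5000 ms
Proportion correct = 12/14
IES = 592.5000 / (12/14) = 691.250 ms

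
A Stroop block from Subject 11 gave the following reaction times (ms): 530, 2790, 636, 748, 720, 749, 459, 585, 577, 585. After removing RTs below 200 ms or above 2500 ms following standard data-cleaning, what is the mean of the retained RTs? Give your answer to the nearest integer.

Excluded: 2790
Retained (n=9): Σ = 5589
Mean = 5589/9 = 621.0000

621 ms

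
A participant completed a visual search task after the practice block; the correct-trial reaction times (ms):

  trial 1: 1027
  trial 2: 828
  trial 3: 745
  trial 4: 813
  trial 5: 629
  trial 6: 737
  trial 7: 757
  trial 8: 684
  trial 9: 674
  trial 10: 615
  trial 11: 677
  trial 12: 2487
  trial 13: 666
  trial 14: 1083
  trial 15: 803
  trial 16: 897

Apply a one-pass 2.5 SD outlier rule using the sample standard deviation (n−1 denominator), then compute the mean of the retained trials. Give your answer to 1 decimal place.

n = 16, ΣRT = 14122, M = 882.625
Σ(x−M)² = 3013453.75; s = √(3013453.75/15) = 448.215
Cutoffs: 882.625 ± 2.5·448.215 → [-237.9, 2003.2]
Outside: 2487 → excluded.
Retained (n=15): Σ = 11635, mean = 11635/15 = 775.667

775.7 ms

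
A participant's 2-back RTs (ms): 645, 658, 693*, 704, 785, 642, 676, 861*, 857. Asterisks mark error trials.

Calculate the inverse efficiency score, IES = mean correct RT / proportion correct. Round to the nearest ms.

912 ms

Correct trials (n=7): 645, 658, 704, 785, 642, 676, 857
Mean correct RT = 4967/7 = 709.5714 ms
Proportion correct = 7/9
IES = 709.5714 / (7/9) = 912.306 ms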